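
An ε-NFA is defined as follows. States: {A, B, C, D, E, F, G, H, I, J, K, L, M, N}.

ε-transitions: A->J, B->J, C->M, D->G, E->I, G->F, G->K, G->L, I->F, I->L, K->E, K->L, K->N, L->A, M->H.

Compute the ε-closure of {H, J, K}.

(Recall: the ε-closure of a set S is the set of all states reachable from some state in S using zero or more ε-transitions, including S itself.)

Start with {H, J, K}.
From K via ε: add E, L, N.
From E via ε: add I.
From L via ε: add A.
From I via ε: add F.
No new states can be added; the closed set is {A, E, F, H, I, J, K, L, N}.

{A, E, F, H, I, J, K, L, N}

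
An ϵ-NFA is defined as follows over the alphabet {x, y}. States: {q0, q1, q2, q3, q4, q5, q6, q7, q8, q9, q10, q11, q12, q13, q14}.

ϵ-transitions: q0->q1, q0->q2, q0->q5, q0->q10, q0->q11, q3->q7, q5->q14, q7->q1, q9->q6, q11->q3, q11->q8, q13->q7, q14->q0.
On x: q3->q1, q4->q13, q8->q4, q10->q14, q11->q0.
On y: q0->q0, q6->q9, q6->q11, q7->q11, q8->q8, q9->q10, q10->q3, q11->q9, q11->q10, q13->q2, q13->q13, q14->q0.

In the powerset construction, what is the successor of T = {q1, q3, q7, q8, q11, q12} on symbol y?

{q1, q3, q6, q7, q8, q9, q10, q11}

q7 on y → {q11}.
q8 on y → {q8}.
q11 on y → {q9, q10}.
No y-transition from q1, q3, q12.
Union after reading y: {q8, q9, q10, q11}.
Now take the ϵ-closure:
From q9 via ϵ: add q6.
From q11 via ϵ: add q3.
From q3 via ϵ: add q7.
From q7 via ϵ: add q1.
No new states can be added; the closed set is {q1, q3, q6, q7, q8, q9, q10, q11}.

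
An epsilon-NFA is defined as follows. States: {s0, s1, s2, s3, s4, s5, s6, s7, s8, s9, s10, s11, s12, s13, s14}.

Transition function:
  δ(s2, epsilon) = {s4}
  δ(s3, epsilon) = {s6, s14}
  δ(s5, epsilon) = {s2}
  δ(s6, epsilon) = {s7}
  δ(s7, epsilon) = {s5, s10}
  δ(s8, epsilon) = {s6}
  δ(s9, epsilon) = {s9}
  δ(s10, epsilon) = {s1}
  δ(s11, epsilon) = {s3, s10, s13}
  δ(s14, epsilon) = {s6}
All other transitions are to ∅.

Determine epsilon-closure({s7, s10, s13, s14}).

{s1, s2, s4, s5, s6, s7, s10, s13, s14}

Start with {s7, s10, s13, s14}.
From s7 via epsilon: add s5.
From s10 via epsilon: add s1.
From s14 via epsilon: add s6.
From s5 via epsilon: add s2.
From s2 via epsilon: add s4.
No new states can be added; the closed set is {s1, s2, s4, s5, s6, s7, s10, s13, s14}.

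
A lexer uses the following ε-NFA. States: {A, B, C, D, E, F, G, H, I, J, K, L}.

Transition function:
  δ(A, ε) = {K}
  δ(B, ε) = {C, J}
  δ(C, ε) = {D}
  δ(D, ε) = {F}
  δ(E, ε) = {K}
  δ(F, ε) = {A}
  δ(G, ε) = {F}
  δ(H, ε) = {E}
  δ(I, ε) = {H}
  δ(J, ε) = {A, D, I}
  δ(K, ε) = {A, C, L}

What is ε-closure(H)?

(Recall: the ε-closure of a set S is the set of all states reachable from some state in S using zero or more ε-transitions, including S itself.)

{A, C, D, E, F, H, K, L}

Start with {H}.
From H via ε: add E.
From E via ε: add K.
From K via ε: add A, C, L.
From C via ε: add D.
From D via ε: add F.
No new states can be added; the closed set is {A, C, D, E, F, H, K, L}.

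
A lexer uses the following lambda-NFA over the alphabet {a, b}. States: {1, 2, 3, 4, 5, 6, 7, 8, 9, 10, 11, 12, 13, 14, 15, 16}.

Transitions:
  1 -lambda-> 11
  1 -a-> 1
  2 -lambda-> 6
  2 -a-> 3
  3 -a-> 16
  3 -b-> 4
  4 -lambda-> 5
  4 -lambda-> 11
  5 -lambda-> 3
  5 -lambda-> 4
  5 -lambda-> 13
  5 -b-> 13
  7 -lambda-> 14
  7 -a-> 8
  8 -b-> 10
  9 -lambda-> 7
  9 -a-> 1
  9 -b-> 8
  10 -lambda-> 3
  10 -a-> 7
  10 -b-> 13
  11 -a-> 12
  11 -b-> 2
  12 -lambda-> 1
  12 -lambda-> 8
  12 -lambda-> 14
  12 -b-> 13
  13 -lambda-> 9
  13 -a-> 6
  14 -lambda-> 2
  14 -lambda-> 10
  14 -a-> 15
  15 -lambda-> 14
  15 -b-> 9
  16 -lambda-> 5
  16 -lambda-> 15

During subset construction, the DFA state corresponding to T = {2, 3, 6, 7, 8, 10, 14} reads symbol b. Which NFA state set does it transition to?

3 on b → {4}.
8 on b → {10}.
10 on b → {13}.
No b-transition from 2, 6, 7, 14.
Union after reading b: {4, 10, 13}.
Now take the lambda-closure:
From 4 via lambda: add 5, 11.
From 10 via lambda: add 3.
From 13 via lambda: add 9.
From 9 via lambda: add 7.
From 7 via lambda: add 14.
From 14 via lambda: add 2.
From 2 via lambda: add 6.
No new states can be added; the closed set is {2, 3, 4, 5, 6, 7, 9, 10, 11, 13, 14}.

{2, 3, 4, 5, 6, 7, 9, 10, 11, 13, 14}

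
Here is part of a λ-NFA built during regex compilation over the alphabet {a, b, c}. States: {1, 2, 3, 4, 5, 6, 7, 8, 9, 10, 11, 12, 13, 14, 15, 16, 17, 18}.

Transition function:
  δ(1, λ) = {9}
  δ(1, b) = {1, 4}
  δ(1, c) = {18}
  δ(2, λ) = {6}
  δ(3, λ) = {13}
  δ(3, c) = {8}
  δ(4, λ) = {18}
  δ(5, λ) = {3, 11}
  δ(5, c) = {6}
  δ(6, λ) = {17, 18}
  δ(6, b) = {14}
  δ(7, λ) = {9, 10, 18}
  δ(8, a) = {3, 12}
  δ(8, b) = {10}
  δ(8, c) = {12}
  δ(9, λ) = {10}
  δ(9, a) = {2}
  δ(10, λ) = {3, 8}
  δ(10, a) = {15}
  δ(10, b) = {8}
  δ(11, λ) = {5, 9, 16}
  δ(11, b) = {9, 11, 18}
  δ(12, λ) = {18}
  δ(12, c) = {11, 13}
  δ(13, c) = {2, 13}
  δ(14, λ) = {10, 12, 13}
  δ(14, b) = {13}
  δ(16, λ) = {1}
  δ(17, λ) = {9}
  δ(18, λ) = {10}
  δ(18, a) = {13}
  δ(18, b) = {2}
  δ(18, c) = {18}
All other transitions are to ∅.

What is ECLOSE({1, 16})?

Start with {1, 16}.
From 1 via λ: add 9.
From 9 via λ: add 10.
From 10 via λ: add 3, 8.
From 3 via λ: add 13.
No new states can be added; the closed set is {1, 3, 8, 9, 10, 13, 16}.

{1, 3, 8, 9, 10, 13, 16}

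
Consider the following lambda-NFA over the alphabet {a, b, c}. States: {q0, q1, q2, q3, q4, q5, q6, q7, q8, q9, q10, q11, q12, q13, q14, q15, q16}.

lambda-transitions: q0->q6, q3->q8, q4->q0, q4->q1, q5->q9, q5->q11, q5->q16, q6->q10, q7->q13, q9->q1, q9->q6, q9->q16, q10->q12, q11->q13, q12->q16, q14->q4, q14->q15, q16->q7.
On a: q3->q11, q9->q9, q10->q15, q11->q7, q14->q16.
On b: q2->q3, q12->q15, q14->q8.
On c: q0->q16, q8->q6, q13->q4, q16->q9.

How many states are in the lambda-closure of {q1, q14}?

Start with {q1, q14}.
From q14 via lambda: add q4, q15.
From q4 via lambda: add q0.
From q0 via lambda: add q6.
From q6 via lambda: add q10.
From q10 via lambda: add q12.
From q12 via lambda: add q16.
From q16 via lambda: add q7.
From q7 via lambda: add q13.
lambda-closure = {q0, q1, q4, q6, q7, q10, q12, q13, q14, q15, q16}, which has 11 states.

11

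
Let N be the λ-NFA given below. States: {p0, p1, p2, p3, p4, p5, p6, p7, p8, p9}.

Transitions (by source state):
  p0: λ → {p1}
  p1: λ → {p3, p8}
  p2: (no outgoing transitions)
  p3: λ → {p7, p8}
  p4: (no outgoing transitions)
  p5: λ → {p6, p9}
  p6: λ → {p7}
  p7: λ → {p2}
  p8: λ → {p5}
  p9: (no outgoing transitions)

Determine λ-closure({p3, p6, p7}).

{p2, p3, p5, p6, p7, p8, p9}

Start with {p3, p6, p7}.
From p3 via λ: add p8.
From p7 via λ: add p2.
From p8 via λ: add p5.
From p5 via λ: add p9.
No new states can be added; the closed set is {p2, p3, p5, p6, p7, p8, p9}.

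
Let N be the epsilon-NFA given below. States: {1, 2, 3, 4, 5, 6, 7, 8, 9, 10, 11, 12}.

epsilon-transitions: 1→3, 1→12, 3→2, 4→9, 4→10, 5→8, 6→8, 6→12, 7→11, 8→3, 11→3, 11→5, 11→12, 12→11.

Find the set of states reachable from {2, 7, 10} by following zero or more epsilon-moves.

{2, 3, 5, 7, 8, 10, 11, 12}

Start with {2, 7, 10}.
From 7 via epsilon: add 11.
From 11 via epsilon: add 3, 5, 12.
From 5 via epsilon: add 8.
No new states can be added; the closed set is {2, 3, 5, 7, 8, 10, 11, 12}.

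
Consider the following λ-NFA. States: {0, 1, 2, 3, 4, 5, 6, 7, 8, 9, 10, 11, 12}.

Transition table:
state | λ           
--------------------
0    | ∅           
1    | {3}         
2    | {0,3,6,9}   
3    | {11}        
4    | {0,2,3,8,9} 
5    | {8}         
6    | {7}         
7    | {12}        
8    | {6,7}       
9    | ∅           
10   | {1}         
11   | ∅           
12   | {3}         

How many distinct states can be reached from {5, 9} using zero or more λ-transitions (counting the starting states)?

8

Start with {5, 9}.
From 5 via λ: add 8.
From 8 via λ: add 6, 7.
From 7 via λ: add 12.
From 12 via λ: add 3.
From 3 via λ: add 11.
λ-closure = {3, 5, 6, 7, 8, 9, 11, 12}, which has 8 states.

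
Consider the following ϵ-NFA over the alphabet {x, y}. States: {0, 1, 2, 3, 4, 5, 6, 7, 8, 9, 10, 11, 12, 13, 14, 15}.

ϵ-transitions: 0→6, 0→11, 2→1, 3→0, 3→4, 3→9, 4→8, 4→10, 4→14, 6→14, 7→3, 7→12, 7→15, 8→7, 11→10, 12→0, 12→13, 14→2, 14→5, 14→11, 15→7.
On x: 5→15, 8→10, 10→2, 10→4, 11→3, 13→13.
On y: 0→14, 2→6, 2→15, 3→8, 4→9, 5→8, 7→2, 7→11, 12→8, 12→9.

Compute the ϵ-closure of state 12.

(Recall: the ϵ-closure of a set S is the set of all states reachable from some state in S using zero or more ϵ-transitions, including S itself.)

{0, 1, 2, 5, 6, 10, 11, 12, 13, 14}

Start with {12}.
From 12 via ϵ: add 0, 13.
From 0 via ϵ: add 6, 11.
From 6 via ϵ: add 14.
From 11 via ϵ: add 10.
From 14 via ϵ: add 2, 5.
From 2 via ϵ: add 1.
No new states can be added; the closed set is {0, 1, 2, 5, 6, 10, 11, 12, 13, 14}.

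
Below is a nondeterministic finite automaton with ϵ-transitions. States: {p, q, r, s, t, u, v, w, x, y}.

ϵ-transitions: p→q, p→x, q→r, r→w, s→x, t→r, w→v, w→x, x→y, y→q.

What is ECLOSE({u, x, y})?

{q, r, u, v, w, x, y}

Start with {u, x, y}.
From y via ϵ: add q.
From q via ϵ: add r.
From r via ϵ: add w.
From w via ϵ: add v.
No new states can be added; the closed set is {q, r, u, v, w, x, y}.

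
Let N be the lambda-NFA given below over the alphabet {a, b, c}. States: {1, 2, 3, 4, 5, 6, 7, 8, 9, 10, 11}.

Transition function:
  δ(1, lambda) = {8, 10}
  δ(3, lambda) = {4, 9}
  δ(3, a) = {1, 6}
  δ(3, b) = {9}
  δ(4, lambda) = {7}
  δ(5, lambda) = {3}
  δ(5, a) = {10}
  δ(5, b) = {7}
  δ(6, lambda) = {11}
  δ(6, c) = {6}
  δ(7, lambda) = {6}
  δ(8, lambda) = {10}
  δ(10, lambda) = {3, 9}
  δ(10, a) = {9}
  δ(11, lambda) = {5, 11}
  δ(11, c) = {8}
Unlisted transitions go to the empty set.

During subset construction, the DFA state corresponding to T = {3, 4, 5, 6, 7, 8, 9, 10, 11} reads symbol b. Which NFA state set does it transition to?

{3, 4, 5, 6, 7, 9, 11}

3 on b → {9}.
5 on b → {7}.
No b-transition from 4, 6, 7, 8, 9, 10, 11.
Union after reading b: {7, 9}.
Now take the lambda-closure:
From 7 via lambda: add 6.
From 6 via lambda: add 11.
From 11 via lambda: add 5.
From 5 via lambda: add 3.
From 3 via lambda: add 4.
No new states can be added; the closed set is {3, 4, 5, 6, 7, 9, 11}.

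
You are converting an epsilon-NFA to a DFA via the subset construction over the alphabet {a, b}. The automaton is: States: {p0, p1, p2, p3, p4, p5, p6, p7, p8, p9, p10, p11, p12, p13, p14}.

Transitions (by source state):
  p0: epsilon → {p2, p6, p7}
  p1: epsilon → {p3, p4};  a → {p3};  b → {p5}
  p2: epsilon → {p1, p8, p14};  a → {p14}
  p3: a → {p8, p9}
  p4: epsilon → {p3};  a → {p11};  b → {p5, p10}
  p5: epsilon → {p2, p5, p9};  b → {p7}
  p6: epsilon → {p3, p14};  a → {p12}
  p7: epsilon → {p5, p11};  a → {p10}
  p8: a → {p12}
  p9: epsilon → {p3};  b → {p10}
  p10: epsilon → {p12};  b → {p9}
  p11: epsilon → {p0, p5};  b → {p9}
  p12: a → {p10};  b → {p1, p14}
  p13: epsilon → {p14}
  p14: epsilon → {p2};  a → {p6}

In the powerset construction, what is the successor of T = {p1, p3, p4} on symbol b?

{p1, p2, p3, p4, p5, p8, p9, p10, p12, p14}

p1 on b → {p5}.
p4 on b → {p5, p10}.
No b-transition from p3.
Union after reading b: {p5, p10}.
Now take the epsilon-closure:
From p5 via epsilon: add p2, p9.
From p10 via epsilon: add p12.
From p2 via epsilon: add p1, p8, p14.
From p9 via epsilon: add p3.
From p1 via epsilon: add p4.
No new states can be added; the closed set is {p1, p2, p3, p4, p5, p8, p9, p10, p12, p14}.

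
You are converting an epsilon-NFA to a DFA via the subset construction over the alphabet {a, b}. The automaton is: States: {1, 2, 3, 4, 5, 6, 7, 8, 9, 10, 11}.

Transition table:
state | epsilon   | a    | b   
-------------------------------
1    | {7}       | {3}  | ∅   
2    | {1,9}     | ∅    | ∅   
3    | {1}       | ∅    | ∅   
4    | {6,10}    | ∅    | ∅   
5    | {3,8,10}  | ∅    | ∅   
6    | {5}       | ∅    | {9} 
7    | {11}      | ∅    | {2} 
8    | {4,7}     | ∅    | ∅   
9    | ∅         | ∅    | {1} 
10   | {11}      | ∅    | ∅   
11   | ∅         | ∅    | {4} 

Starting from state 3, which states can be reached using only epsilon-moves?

{1, 3, 7, 11}

Start with {3}.
From 3 via epsilon: add 1.
From 1 via epsilon: add 7.
From 7 via epsilon: add 11.
No new states can be added; the closed set is {1, 3, 7, 11}.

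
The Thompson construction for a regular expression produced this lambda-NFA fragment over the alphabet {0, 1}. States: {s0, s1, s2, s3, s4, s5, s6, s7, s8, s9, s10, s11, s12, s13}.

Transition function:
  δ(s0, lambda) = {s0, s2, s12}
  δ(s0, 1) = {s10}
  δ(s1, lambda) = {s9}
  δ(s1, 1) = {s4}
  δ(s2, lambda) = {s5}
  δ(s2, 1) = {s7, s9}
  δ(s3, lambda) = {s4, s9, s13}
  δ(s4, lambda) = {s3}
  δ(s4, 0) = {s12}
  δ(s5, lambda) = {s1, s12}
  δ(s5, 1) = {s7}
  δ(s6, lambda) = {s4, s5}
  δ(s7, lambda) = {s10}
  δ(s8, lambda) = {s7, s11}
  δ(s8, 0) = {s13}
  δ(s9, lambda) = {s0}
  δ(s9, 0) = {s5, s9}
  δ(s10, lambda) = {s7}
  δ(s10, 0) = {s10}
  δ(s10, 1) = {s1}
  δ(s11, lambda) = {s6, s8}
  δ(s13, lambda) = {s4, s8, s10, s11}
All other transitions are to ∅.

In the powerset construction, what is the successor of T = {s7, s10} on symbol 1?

s10 on 1 → {s1}.
No 1-transition from s7.
Union after reading 1: {s1}.
Now take the lambda-closure:
From s1 via lambda: add s9.
From s9 via lambda: add s0.
From s0 via lambda: add s2, s12.
From s2 via lambda: add s5.
No new states can be added; the closed set is {s0, s1, s2, s5, s9, s12}.

{s0, s1, s2, s5, s9, s12}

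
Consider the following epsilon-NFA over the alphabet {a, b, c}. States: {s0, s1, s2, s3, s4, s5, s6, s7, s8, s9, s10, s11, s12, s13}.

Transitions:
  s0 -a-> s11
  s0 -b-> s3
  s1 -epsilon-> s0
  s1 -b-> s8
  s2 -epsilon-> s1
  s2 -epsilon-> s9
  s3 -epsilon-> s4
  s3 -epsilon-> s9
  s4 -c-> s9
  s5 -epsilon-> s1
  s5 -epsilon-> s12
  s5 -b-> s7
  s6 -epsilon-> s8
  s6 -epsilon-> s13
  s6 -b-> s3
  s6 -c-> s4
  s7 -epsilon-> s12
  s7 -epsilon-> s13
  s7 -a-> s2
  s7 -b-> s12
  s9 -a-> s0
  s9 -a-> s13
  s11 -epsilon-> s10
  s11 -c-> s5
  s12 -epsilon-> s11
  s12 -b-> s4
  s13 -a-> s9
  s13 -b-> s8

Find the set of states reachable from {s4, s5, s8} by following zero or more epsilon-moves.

Start with {s4, s5, s8}.
From s5 via epsilon: add s1, s12.
From s1 via epsilon: add s0.
From s12 via epsilon: add s11.
From s11 via epsilon: add s10.
No new states can be added; the closed set is {s0, s1, s4, s5, s8, s10, s11, s12}.

{s0, s1, s4, s5, s8, s10, s11, s12}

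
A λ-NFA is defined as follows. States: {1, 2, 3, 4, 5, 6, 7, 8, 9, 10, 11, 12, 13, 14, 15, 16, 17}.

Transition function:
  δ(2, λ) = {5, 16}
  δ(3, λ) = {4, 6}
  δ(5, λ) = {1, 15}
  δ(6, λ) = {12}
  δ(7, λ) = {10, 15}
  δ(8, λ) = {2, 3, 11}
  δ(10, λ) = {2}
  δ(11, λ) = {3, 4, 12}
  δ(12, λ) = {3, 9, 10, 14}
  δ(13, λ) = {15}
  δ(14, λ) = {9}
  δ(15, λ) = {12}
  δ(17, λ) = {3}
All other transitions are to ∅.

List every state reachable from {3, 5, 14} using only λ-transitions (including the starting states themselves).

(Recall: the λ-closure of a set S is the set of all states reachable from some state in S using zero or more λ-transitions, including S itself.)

{1, 2, 3, 4, 5, 6, 9, 10, 12, 14, 15, 16}

Start with {3, 5, 14}.
From 3 via λ: add 4, 6.
From 5 via λ: add 1, 15.
From 14 via λ: add 9.
From 6 via λ: add 12.
From 12 via λ: add 10.
From 10 via λ: add 2.
From 2 via λ: add 16.
No new states can be added; the closed set is {1, 2, 3, 4, 5, 6, 9, 10, 12, 14, 15, 16}.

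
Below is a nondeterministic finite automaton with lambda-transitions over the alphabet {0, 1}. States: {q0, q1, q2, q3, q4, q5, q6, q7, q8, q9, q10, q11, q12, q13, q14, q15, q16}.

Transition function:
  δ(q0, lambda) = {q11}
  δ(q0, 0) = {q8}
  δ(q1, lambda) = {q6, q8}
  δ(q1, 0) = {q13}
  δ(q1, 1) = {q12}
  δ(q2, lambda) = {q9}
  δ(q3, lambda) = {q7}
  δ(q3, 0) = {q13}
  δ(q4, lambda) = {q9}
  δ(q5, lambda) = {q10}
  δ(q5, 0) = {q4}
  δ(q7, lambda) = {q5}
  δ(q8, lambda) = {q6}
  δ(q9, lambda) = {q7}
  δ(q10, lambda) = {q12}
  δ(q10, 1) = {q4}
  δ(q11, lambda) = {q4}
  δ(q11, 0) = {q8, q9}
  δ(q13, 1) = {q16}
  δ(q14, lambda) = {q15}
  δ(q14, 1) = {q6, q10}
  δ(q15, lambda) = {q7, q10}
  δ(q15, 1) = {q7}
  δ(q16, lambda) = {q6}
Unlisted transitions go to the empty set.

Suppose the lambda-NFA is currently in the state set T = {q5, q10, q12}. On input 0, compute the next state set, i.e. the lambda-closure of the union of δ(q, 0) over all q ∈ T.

q5 on 0 → {q4}.
No 0-transition from q10, q12.
Union after reading 0: {q4}.
Now take the lambda-closure:
From q4 via lambda: add q9.
From q9 via lambda: add q7.
From q7 via lambda: add q5.
From q5 via lambda: add q10.
From q10 via lambda: add q12.
No new states can be added; the closed set is {q4, q5, q7, q9, q10, q12}.

{q4, q5, q7, q9, q10, q12}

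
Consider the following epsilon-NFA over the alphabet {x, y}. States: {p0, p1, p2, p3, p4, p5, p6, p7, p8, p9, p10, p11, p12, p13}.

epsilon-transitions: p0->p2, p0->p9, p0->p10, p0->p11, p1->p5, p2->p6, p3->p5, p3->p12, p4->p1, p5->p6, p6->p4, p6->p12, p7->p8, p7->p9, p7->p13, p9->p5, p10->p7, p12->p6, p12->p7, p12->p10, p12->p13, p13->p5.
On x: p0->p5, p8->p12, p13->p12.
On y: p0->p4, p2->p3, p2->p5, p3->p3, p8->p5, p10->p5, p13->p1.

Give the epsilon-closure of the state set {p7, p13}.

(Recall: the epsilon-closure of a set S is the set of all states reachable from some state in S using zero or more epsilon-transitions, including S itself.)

{p1, p4, p5, p6, p7, p8, p9, p10, p12, p13}

Start with {p7, p13}.
From p7 via epsilon: add p8, p9.
From p13 via epsilon: add p5.
From p5 via epsilon: add p6.
From p6 via epsilon: add p4, p12.
From p4 via epsilon: add p1.
From p12 via epsilon: add p10.
No new states can be added; the closed set is {p1, p4, p5, p6, p7, p8, p9, p10, p12, p13}.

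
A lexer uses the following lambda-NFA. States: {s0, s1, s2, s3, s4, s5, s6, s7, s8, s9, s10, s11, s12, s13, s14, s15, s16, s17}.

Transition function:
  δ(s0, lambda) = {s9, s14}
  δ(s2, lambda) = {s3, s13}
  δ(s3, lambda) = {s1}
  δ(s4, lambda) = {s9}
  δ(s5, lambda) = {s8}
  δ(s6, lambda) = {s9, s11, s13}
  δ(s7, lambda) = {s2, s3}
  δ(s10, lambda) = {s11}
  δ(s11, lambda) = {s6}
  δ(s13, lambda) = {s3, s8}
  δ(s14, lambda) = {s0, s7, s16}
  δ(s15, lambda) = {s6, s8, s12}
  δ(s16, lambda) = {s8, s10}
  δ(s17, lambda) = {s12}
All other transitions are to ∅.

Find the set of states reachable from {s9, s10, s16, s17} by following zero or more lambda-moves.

{s1, s3, s6, s8, s9, s10, s11, s12, s13, s16, s17}

Start with {s9, s10, s16, s17}.
From s10 via lambda: add s11.
From s16 via lambda: add s8.
From s17 via lambda: add s12.
From s11 via lambda: add s6.
From s6 via lambda: add s13.
From s13 via lambda: add s3.
From s3 via lambda: add s1.
No new states can be added; the closed set is {s1, s3, s6, s8, s9, s10, s11, s12, s13, s16, s17}.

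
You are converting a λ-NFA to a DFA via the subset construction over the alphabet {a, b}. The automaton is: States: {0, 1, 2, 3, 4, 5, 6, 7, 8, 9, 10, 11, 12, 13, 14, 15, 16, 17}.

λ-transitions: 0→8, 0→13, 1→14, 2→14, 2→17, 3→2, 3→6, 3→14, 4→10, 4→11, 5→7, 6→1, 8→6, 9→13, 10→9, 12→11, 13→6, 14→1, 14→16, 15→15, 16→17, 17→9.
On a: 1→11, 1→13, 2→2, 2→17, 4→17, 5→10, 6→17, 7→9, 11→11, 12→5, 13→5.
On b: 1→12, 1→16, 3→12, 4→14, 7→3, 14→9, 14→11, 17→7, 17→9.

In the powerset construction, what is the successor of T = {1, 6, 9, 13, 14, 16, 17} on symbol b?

{1, 6, 7, 9, 11, 12, 13, 14, 16, 17}

1 on b → {12, 16}.
14 on b → {9, 11}.
17 on b → {7, 9}.
No b-transition from 6, 9, 13, 16.
Union after reading b: {7, 9, 11, 12, 16}.
Now take the λ-closure:
From 9 via λ: add 13.
From 16 via λ: add 17.
From 13 via λ: add 6.
From 6 via λ: add 1.
From 1 via λ: add 14.
No new states can be added; the closed set is {1, 6, 7, 9, 11, 12, 13, 14, 16, 17}.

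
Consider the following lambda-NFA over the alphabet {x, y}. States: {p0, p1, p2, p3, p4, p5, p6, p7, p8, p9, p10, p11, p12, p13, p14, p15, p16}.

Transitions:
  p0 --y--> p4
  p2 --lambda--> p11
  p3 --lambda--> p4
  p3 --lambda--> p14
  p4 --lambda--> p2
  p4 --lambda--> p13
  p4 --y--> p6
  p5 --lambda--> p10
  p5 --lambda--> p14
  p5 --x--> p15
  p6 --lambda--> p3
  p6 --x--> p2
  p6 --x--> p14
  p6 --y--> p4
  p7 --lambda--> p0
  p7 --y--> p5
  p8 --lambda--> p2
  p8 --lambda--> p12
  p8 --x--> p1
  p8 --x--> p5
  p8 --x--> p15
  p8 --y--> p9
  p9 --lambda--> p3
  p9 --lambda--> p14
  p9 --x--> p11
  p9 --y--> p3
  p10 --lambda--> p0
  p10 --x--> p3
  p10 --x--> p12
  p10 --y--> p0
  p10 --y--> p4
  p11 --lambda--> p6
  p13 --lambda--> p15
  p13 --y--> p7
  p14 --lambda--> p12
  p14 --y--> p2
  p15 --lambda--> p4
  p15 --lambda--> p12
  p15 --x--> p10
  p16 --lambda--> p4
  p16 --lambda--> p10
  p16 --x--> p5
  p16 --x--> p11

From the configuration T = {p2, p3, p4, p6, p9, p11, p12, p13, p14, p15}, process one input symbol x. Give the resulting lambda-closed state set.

{p0, p2, p3, p4, p6, p10, p11, p12, p13, p14, p15}

p6 on x → {p2, p14}.
p9 on x → {p11}.
p15 on x → {p10}.
No x-transition from p2, p3, p4, p11, p12, p13, p14.
Union after reading x: {p2, p10, p11, p14}.
Now take the lambda-closure:
From p10 via lambda: add p0.
From p11 via lambda: add p6.
From p14 via lambda: add p12.
From p6 via lambda: add p3.
From p3 via lambda: add p4.
From p4 via lambda: add p13.
From p13 via lambda: add p15.
No new states can be added; the closed set is {p0, p2, p3, p4, p6, p10, p11, p12, p13, p14, p15}.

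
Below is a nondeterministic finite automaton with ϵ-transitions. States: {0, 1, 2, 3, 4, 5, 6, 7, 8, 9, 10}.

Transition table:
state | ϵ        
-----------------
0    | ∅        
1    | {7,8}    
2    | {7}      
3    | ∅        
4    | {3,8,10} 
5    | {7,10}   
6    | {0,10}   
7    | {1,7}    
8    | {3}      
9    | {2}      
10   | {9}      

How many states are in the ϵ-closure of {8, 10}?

7

Start with {8, 10}.
From 8 via ϵ: add 3.
From 10 via ϵ: add 9.
From 9 via ϵ: add 2.
From 2 via ϵ: add 7.
From 7 via ϵ: add 1.
ϵ-closure = {1, 2, 3, 7, 8, 9, 10}, which has 7 states.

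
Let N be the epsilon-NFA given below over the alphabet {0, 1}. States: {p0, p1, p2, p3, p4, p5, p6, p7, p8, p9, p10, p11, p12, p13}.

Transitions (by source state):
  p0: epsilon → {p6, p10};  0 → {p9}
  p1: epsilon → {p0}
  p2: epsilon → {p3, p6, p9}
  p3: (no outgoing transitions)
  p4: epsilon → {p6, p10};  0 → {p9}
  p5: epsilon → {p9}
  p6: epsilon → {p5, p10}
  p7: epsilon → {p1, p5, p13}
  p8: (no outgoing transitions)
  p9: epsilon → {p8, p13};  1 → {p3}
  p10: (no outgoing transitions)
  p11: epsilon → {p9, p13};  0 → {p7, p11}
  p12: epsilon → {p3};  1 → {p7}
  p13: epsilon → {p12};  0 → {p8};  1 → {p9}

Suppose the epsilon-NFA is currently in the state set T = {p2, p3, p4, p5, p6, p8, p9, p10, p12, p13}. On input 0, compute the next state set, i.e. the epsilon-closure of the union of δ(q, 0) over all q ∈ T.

{p3, p8, p9, p12, p13}

p4 on 0 → {p9}.
p13 on 0 → {p8}.
No 0-transition from p2, p3, p5, p6, p8, p9, p10, p12.
Union after reading 0: {p8, p9}.
Now take the epsilon-closure:
From p9 via epsilon: add p13.
From p13 via epsilon: add p12.
From p12 via epsilon: add p3.
No new states can be added; the closed set is {p3, p8, p9, p12, p13}.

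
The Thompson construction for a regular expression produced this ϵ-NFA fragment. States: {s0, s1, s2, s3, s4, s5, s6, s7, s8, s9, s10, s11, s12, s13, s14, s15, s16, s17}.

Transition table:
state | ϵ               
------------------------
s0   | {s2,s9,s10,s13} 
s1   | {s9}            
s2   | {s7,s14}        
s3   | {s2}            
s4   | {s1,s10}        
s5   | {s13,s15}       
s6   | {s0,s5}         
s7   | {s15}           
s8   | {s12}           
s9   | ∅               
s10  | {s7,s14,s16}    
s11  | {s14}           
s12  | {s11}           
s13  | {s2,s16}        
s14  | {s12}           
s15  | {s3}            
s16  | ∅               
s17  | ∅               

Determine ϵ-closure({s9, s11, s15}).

{s2, s3, s7, s9, s11, s12, s14, s15}

Start with {s9, s11, s15}.
From s11 via ϵ: add s14.
From s15 via ϵ: add s3.
From s3 via ϵ: add s2.
From s14 via ϵ: add s12.
From s2 via ϵ: add s7.
No new states can be added; the closed set is {s2, s3, s7, s9, s11, s12, s14, s15}.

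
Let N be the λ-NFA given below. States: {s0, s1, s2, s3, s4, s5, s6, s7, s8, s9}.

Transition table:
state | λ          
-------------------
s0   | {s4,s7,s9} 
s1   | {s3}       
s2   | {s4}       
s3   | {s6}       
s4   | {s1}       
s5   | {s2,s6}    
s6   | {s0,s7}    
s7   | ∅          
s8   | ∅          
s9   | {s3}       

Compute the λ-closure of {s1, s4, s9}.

Start with {s1, s4, s9}.
From s1 via λ: add s3.
From s3 via λ: add s6.
From s6 via λ: add s0, s7.
No new states can be added; the closed set is {s0, s1, s3, s4, s6, s7, s9}.

{s0, s1, s3, s4, s6, s7, s9}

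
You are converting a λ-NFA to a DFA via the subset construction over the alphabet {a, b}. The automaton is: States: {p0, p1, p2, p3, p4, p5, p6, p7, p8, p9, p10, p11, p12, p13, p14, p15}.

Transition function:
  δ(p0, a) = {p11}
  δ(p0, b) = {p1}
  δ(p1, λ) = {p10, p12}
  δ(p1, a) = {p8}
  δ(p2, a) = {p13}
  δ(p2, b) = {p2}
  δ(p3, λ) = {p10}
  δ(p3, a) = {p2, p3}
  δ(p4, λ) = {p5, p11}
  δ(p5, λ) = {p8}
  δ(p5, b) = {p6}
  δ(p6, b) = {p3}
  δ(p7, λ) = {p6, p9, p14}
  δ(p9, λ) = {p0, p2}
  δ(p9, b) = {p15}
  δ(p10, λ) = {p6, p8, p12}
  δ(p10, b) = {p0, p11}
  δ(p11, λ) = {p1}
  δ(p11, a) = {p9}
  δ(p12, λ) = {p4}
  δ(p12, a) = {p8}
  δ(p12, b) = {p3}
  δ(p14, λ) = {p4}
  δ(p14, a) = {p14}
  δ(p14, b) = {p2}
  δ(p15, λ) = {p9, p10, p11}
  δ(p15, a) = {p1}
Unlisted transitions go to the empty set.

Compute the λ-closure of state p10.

{p1, p4, p5, p6, p8, p10, p11, p12}

Start with {p10}.
From p10 via λ: add p6, p8, p12.
From p12 via λ: add p4.
From p4 via λ: add p5, p11.
From p11 via λ: add p1.
No new states can be added; the closed set is {p1, p4, p5, p6, p8, p10, p11, p12}.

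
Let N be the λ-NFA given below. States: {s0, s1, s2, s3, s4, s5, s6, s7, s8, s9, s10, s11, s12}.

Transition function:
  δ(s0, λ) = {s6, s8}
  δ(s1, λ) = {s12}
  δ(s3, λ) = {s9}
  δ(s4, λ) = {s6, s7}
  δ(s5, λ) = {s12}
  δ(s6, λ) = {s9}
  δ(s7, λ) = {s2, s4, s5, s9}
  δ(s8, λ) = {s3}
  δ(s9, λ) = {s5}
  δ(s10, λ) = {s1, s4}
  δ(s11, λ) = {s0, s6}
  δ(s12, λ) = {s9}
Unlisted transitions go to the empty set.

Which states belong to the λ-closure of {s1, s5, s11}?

{s0, s1, s3, s5, s6, s8, s9, s11, s12}

Start with {s1, s5, s11}.
From s1 via λ: add s12.
From s11 via λ: add s0, s6.
From s0 via λ: add s8.
From s6 via λ: add s9.
From s8 via λ: add s3.
No new states can be added; the closed set is {s0, s1, s3, s5, s6, s8, s9, s11, s12}.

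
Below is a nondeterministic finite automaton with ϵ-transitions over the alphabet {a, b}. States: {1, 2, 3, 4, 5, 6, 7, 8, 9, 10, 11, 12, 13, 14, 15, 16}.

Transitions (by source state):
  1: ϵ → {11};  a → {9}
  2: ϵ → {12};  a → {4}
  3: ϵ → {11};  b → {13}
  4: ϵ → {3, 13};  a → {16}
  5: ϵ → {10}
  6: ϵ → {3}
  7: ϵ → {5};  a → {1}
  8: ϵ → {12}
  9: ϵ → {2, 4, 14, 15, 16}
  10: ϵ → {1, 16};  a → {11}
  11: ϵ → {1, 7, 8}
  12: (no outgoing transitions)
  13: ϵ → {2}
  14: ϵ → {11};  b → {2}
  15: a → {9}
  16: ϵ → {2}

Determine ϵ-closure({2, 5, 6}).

Start with {2, 5, 6}.
From 2 via ϵ: add 12.
From 5 via ϵ: add 10.
From 6 via ϵ: add 3.
From 3 via ϵ: add 11.
From 10 via ϵ: add 1, 16.
From 11 via ϵ: add 7, 8.
No new states can be added; the closed set is {1, 2, 3, 5, 6, 7, 8, 10, 11, 12, 16}.

{1, 2, 3, 5, 6, 7, 8, 10, 11, 12, 16}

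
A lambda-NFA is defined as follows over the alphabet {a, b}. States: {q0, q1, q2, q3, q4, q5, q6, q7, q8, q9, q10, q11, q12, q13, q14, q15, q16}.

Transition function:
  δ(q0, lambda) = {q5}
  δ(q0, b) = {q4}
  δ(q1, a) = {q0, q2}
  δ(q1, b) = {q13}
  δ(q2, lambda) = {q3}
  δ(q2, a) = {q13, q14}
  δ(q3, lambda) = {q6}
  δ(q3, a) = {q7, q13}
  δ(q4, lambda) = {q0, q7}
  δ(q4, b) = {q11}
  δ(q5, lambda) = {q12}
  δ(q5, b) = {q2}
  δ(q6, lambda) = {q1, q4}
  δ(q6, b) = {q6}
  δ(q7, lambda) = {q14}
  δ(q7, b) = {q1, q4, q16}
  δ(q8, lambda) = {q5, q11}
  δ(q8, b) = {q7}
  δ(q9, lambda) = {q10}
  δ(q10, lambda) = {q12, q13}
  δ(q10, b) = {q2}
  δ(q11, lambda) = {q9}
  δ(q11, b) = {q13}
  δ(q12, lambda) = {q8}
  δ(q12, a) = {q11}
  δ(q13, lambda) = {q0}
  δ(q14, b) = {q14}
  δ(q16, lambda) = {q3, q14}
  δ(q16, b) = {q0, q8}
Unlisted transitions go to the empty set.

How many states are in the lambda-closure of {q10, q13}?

8

Start with {q10, q13}.
From q10 via lambda: add q12.
From q13 via lambda: add q0.
From q0 via lambda: add q5.
From q12 via lambda: add q8.
From q8 via lambda: add q11.
From q11 via lambda: add q9.
lambda-closure = {q0, q5, q8, q9, q10, q11, q12, q13}, which has 8 states.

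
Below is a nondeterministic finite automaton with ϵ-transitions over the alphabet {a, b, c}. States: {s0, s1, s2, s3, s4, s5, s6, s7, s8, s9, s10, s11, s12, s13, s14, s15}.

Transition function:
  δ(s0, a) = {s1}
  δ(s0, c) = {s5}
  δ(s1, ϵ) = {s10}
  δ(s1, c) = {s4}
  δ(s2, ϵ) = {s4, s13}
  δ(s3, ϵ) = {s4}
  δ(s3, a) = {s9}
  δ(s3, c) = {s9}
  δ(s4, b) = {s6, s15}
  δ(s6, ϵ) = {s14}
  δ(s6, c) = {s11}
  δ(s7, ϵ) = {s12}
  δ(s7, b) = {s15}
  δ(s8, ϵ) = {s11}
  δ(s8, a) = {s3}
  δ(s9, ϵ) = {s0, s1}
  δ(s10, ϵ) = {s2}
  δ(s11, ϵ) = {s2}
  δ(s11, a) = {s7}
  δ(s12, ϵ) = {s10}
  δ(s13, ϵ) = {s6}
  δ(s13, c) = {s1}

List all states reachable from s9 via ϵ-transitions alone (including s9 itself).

Start with {s9}.
From s9 via ϵ: add s0, s1.
From s1 via ϵ: add s10.
From s10 via ϵ: add s2.
From s2 via ϵ: add s4, s13.
From s13 via ϵ: add s6.
From s6 via ϵ: add s14.
No new states can be added; the closed set is {s0, s1, s2, s4, s6, s9, s10, s13, s14}.

{s0, s1, s2, s4, s6, s9, s10, s13, s14}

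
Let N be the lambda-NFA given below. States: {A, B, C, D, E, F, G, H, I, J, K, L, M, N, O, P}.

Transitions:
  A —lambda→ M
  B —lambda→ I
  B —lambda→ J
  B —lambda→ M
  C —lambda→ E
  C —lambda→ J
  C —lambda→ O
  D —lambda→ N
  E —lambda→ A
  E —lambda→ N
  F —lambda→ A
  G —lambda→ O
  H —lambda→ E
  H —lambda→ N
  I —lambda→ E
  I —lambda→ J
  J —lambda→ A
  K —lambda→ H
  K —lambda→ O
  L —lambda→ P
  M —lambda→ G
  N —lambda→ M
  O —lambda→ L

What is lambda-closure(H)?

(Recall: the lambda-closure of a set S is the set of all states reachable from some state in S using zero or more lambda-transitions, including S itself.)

Start with {H}.
From H via lambda: add E, N.
From E via lambda: add A.
From N via lambda: add M.
From M via lambda: add G.
From G via lambda: add O.
From O via lambda: add L.
From L via lambda: add P.
No new states can be added; the closed set is {A, E, G, H, L, M, N, O, P}.

{A, E, G, H, L, M, N, O, P}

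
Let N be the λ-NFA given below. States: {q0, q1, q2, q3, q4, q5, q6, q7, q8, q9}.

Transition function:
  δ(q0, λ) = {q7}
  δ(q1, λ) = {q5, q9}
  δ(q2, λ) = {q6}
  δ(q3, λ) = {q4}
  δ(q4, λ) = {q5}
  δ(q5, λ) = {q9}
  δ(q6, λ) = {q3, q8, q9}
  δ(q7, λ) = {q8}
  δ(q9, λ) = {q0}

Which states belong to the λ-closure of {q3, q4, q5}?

Start with {q3, q4, q5}.
From q5 via λ: add q9.
From q9 via λ: add q0.
From q0 via λ: add q7.
From q7 via λ: add q8.
No new states can be added; the closed set is {q0, q3, q4, q5, q7, q8, q9}.

{q0, q3, q4, q5, q7, q8, q9}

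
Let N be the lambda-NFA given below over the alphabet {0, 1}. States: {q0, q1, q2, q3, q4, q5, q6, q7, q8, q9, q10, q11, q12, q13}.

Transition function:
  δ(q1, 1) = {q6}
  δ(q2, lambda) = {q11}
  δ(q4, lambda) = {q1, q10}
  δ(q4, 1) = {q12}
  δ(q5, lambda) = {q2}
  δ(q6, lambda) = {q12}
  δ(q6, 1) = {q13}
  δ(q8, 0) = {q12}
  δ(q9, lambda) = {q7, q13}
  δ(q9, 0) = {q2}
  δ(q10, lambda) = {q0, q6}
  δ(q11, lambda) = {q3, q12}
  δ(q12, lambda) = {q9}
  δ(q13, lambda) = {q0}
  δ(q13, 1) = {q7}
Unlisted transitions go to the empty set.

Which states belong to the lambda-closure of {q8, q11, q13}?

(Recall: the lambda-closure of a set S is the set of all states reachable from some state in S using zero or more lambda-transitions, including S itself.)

{q0, q3, q7, q8, q9, q11, q12, q13}

Start with {q8, q11, q13}.
From q11 via lambda: add q3, q12.
From q13 via lambda: add q0.
From q12 via lambda: add q9.
From q9 via lambda: add q7.
No new states can be added; the closed set is {q0, q3, q7, q8, q9, q11, q12, q13}.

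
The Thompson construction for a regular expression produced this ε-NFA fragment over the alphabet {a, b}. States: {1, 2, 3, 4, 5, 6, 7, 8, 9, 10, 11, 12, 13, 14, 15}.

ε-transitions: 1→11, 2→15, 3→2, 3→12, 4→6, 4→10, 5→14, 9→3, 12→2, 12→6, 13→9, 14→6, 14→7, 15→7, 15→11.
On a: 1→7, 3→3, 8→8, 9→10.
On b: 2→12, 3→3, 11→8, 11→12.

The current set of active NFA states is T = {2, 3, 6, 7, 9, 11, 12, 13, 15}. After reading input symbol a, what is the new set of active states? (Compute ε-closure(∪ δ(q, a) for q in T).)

{2, 3, 6, 7, 10, 11, 12, 15}

3 on a → {3}.
9 on a → {10}.
No a-transition from 2, 6, 7, 11, 12, 13, 15.
Union after reading a: {3, 10}.
Now take the ε-closure:
From 3 via ε: add 2, 12.
From 2 via ε: add 15.
From 12 via ε: add 6.
From 15 via ε: add 7, 11.
No new states can be added; the closed set is {2, 3, 6, 7, 10, 11, 12, 15}.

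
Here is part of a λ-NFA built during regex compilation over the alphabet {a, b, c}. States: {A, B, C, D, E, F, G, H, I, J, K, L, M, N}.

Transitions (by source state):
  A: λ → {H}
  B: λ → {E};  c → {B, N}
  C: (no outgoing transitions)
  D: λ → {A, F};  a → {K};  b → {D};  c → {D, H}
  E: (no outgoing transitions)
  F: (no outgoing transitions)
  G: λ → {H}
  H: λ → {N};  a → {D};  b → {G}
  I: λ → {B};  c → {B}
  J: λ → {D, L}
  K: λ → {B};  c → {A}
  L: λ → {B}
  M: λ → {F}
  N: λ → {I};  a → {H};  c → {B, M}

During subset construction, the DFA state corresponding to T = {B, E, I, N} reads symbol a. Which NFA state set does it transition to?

{B, E, H, I, N}

N on a → {H}.
No a-transition from B, E, I.
Union after reading a: {H}.
Now take the λ-closure:
From H via λ: add N.
From N via λ: add I.
From I via λ: add B.
From B via λ: add E.
No new states can be added; the closed set is {B, E, H, I, N}.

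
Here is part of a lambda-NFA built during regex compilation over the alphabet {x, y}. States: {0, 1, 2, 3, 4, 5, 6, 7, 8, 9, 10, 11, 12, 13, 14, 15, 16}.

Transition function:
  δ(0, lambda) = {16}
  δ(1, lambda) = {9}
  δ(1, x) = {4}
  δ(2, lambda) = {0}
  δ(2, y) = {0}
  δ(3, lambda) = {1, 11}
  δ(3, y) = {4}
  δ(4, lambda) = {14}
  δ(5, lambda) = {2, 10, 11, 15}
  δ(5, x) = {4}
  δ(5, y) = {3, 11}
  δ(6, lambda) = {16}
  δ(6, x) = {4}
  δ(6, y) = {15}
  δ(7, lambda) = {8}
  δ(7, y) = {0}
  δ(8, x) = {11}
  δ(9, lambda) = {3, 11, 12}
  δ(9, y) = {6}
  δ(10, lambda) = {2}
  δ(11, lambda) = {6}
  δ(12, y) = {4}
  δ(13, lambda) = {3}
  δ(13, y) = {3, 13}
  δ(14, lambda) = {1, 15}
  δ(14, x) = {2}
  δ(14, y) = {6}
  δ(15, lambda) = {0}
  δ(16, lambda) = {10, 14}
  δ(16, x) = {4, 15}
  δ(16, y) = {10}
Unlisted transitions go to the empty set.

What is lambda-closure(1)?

Start with {1}.
From 1 via lambda: add 9.
From 9 via lambda: add 3, 11, 12.
From 11 via lambda: add 6.
From 6 via lambda: add 16.
From 16 via lambda: add 10, 14.
From 10 via lambda: add 2.
From 14 via lambda: add 15.
From 2 via lambda: add 0.
No new states can be added; the closed set is {0, 1, 2, 3, 6, 9, 10, 11, 12, 14, 15, 16}.

{0, 1, 2, 3, 6, 9, 10, 11, 12, 14, 15, 16}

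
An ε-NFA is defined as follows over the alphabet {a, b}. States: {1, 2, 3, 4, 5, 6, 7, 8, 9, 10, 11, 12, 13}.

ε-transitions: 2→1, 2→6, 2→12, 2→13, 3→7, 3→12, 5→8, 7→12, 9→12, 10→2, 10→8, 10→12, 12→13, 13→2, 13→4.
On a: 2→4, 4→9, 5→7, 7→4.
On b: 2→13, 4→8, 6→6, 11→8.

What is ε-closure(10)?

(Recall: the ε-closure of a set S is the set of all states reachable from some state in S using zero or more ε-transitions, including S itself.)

{1, 2, 4, 6, 8, 10, 12, 13}

Start with {10}.
From 10 via ε: add 2, 8, 12.
From 2 via ε: add 1, 6, 13.
From 13 via ε: add 4.
No new states can be added; the closed set is {1, 2, 4, 6, 8, 10, 12, 13}.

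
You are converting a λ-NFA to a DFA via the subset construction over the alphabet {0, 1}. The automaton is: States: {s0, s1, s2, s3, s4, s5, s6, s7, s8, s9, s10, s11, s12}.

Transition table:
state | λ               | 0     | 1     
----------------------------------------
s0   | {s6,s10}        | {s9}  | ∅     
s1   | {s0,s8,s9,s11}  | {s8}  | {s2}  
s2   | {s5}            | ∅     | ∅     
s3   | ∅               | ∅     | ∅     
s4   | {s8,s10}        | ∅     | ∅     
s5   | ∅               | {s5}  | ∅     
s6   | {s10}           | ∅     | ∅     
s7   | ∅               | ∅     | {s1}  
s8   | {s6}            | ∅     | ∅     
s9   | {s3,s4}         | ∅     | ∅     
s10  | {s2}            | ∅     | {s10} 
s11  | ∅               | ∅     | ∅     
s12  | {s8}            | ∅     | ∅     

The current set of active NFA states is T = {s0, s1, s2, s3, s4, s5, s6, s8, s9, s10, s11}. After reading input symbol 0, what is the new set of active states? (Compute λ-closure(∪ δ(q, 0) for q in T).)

s0 on 0 → {s9}.
s1 on 0 → {s8}.
s5 on 0 → {s5}.
No 0-transition from s2, s3, s4, s6, s8, s9, s10, s11.
Union after reading 0: {s5, s8, s9}.
Now take the λ-closure:
From s8 via λ: add s6.
From s9 via λ: add s3, s4.
From s4 via λ: add s10.
From s10 via λ: add s2.
No new states can be added; the closed set is {s2, s3, s4, s5, s6, s8, s9, s10}.

{s2, s3, s4, s5, s6, s8, s9, s10}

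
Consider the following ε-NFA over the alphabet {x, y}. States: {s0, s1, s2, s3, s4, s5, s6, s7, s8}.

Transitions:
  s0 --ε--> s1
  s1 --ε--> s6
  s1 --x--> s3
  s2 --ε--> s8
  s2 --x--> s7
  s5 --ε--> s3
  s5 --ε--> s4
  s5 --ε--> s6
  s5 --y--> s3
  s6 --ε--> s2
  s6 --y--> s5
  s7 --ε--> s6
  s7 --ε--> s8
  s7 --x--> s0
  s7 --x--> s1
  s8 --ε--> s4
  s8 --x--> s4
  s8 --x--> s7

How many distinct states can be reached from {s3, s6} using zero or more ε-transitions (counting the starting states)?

Start with {s3, s6}.
From s6 via ε: add s2.
From s2 via ε: add s8.
From s8 via ε: add s4.
ε-closure = {s2, s3, s4, s6, s8}, which has 5 states.

5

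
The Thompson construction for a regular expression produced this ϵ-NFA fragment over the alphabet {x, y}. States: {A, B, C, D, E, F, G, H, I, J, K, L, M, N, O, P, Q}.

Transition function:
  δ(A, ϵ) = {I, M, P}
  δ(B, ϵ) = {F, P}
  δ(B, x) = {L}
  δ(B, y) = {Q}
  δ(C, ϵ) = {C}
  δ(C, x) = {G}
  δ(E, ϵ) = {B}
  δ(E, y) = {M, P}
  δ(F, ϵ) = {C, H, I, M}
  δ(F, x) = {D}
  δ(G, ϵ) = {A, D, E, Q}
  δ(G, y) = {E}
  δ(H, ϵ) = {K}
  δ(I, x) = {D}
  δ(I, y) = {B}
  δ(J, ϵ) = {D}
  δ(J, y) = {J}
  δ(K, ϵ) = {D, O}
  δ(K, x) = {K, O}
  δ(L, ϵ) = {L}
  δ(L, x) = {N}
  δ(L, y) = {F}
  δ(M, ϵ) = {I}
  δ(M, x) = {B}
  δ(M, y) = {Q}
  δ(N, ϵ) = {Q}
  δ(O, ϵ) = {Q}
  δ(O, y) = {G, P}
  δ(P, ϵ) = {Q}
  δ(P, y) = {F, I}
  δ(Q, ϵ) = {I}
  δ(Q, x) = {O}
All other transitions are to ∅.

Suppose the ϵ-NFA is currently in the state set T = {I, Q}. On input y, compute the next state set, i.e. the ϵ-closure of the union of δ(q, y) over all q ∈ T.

I on y → {B}.
No y-transition from Q.
Union after reading y: {B}.
Now take the ϵ-closure:
From B via ϵ: add F, P.
From F via ϵ: add C, H, I, M.
From P via ϵ: add Q.
From H via ϵ: add K.
From K via ϵ: add D, O.
No new states can be added; the closed set is {B, C, D, F, H, I, K, M, O, P, Q}.

{B, C, D, F, H, I, K, M, O, P, Q}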